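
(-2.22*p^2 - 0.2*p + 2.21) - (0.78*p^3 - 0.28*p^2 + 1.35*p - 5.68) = -0.78*p^3 - 1.94*p^2 - 1.55*p + 7.89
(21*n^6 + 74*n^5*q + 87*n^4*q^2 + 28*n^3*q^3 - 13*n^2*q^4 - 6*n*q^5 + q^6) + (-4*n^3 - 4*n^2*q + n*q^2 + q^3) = 21*n^6 + 74*n^5*q + 87*n^4*q^2 + 28*n^3*q^3 - 4*n^3 - 13*n^2*q^4 - 4*n^2*q - 6*n*q^5 + n*q^2 + q^6 + q^3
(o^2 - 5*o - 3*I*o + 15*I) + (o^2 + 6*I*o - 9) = 2*o^2 - 5*o + 3*I*o - 9 + 15*I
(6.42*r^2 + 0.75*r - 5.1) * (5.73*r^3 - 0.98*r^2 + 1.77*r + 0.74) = 36.7866*r^5 - 1.9941*r^4 - 18.5946*r^3 + 11.0763*r^2 - 8.472*r - 3.774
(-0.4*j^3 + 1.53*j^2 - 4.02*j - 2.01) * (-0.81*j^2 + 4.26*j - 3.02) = 0.324*j^5 - 2.9433*j^4 + 10.982*j^3 - 20.1177*j^2 + 3.5778*j + 6.0702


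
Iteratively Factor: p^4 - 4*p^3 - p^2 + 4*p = (p - 1)*(p^3 - 3*p^2 - 4*p) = p*(p - 1)*(p^2 - 3*p - 4) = p*(p - 1)*(p + 1)*(p - 4)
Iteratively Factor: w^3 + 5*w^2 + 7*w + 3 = (w + 3)*(w^2 + 2*w + 1) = (w + 1)*(w + 3)*(w + 1)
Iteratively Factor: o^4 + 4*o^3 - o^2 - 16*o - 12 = (o + 3)*(o^3 + o^2 - 4*o - 4) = (o + 1)*(o + 3)*(o^2 - 4) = (o + 1)*(o + 2)*(o + 3)*(o - 2)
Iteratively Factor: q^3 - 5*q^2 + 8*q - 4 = (q - 2)*(q^2 - 3*q + 2) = (q - 2)^2*(q - 1)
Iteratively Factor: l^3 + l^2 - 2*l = (l - 1)*(l^2 + 2*l) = l*(l - 1)*(l + 2)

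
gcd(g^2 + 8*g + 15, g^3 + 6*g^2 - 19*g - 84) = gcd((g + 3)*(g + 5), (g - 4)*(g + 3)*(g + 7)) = g + 3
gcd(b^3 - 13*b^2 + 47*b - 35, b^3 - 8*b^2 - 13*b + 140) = b^2 - 12*b + 35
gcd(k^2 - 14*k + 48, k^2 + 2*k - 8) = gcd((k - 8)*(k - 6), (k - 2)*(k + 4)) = 1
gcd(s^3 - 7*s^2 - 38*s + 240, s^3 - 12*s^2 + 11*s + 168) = s - 8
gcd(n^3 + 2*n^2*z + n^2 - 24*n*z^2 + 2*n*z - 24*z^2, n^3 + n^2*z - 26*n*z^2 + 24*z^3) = -n^2 - 2*n*z + 24*z^2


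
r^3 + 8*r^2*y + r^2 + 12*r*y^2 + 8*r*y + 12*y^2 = (r + 1)*(r + 2*y)*(r + 6*y)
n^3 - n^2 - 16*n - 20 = (n - 5)*(n + 2)^2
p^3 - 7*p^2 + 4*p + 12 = (p - 6)*(p - 2)*(p + 1)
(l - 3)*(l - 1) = l^2 - 4*l + 3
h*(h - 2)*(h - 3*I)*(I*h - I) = I*h^4 + 3*h^3 - 3*I*h^3 - 9*h^2 + 2*I*h^2 + 6*h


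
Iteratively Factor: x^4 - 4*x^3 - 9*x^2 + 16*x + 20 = (x + 2)*(x^3 - 6*x^2 + 3*x + 10) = (x + 1)*(x + 2)*(x^2 - 7*x + 10) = (x - 5)*(x + 1)*(x + 2)*(x - 2)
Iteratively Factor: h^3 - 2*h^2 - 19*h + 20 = (h + 4)*(h^2 - 6*h + 5) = (h - 5)*(h + 4)*(h - 1)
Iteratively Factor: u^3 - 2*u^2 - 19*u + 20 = (u + 4)*(u^2 - 6*u + 5) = (u - 1)*(u + 4)*(u - 5)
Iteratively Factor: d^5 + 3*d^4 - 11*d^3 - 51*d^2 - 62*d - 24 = (d + 3)*(d^4 - 11*d^2 - 18*d - 8) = (d + 1)*(d + 3)*(d^3 - d^2 - 10*d - 8) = (d + 1)*(d + 2)*(d + 3)*(d^2 - 3*d - 4) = (d - 4)*(d + 1)*(d + 2)*(d + 3)*(d + 1)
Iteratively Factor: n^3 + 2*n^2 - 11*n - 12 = (n + 1)*(n^2 + n - 12) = (n - 3)*(n + 1)*(n + 4)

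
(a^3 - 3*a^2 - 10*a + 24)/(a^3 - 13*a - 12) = (a - 2)/(a + 1)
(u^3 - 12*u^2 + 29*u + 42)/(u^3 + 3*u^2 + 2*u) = (u^2 - 13*u + 42)/(u*(u + 2))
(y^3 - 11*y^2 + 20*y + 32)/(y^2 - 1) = (y^2 - 12*y + 32)/(y - 1)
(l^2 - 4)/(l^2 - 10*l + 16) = (l + 2)/(l - 8)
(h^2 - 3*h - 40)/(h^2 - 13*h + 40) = (h + 5)/(h - 5)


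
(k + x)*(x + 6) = k*x + 6*k + x^2 + 6*x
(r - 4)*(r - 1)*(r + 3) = r^3 - 2*r^2 - 11*r + 12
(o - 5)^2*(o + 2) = o^3 - 8*o^2 + 5*o + 50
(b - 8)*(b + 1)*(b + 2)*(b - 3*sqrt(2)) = b^4 - 5*b^3 - 3*sqrt(2)*b^3 - 22*b^2 + 15*sqrt(2)*b^2 - 16*b + 66*sqrt(2)*b + 48*sqrt(2)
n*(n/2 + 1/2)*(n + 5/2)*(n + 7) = n^4/2 + 21*n^3/4 + 27*n^2/2 + 35*n/4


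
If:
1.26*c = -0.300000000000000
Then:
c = -0.24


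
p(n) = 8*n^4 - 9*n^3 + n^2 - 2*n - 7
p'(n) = 32*n^3 - 27*n^2 + 2*n - 2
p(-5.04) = 6342.63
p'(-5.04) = -4794.69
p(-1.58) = 84.01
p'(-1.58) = -198.78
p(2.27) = 100.76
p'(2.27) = 237.72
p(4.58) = 2660.24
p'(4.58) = 2515.10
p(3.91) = 1332.29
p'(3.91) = 1505.89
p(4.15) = 1731.58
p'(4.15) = 1828.44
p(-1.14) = 23.43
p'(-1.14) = -86.78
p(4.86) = 3436.86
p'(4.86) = 3043.31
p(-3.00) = 899.00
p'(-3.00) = -1115.00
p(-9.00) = 59141.00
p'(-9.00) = -25535.00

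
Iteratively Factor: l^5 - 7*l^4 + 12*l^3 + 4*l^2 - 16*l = (l - 2)*(l^4 - 5*l^3 + 2*l^2 + 8*l) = (l - 4)*(l - 2)*(l^3 - l^2 - 2*l) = (l - 4)*(l - 2)^2*(l^2 + l) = l*(l - 4)*(l - 2)^2*(l + 1)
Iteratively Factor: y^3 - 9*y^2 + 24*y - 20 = (y - 2)*(y^2 - 7*y + 10) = (y - 5)*(y - 2)*(y - 2)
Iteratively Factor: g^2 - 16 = (g - 4)*(g + 4)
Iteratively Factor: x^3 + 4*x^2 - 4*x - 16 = (x + 2)*(x^2 + 2*x - 8) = (x - 2)*(x + 2)*(x + 4)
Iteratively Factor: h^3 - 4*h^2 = (h)*(h^2 - 4*h) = h^2*(h - 4)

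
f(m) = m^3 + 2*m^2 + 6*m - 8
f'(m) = 3*m^2 + 4*m + 6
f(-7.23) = -324.77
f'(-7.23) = 133.90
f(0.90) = -0.25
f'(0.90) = 12.03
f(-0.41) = -10.19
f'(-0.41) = 4.86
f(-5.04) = -115.46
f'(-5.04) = 62.04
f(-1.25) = -14.33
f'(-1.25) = 5.69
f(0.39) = -5.30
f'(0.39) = 8.02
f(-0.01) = -8.06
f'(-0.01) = 5.96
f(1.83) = 15.81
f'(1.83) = 23.37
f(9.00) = 937.00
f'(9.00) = 285.00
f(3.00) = 55.00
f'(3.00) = 45.00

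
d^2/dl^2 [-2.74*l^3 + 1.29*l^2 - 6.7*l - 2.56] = 2.58 - 16.44*l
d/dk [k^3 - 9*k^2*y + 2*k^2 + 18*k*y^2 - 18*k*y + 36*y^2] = 3*k^2 - 18*k*y + 4*k + 18*y^2 - 18*y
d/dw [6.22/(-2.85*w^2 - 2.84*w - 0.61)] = (35.454*w + 17.6648)/(2.85*w^2 + 2.84*w + 0.61)^2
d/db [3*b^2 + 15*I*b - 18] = 6*b + 15*I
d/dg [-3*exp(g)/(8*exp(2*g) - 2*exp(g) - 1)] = (24*exp(2*g) + 3)*exp(g)/(64*exp(4*g) - 32*exp(3*g) - 12*exp(2*g) + 4*exp(g) + 1)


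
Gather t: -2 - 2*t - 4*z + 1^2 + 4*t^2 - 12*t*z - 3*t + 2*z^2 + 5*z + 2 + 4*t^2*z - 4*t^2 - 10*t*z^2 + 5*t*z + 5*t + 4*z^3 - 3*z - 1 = 4*t^2*z + t*(-10*z^2 - 7*z) + 4*z^3 + 2*z^2 - 2*z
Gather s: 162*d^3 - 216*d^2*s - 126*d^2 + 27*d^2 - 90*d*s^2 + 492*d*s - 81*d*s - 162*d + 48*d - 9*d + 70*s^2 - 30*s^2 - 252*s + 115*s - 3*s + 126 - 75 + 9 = 162*d^3 - 99*d^2 - 123*d + s^2*(40 - 90*d) + s*(-216*d^2 + 411*d - 140) + 60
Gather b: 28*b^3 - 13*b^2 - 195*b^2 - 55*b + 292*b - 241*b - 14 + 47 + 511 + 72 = 28*b^3 - 208*b^2 - 4*b + 616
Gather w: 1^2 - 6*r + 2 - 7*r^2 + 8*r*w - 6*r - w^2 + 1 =-7*r^2 + 8*r*w - 12*r - w^2 + 4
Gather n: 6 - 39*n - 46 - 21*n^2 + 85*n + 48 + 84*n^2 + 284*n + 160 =63*n^2 + 330*n + 168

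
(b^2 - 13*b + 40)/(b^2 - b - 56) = (b - 5)/(b + 7)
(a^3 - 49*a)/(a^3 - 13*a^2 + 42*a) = (a + 7)/(a - 6)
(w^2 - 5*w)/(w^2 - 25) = w/(w + 5)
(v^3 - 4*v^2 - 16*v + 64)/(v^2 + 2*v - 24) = (v^2 - 16)/(v + 6)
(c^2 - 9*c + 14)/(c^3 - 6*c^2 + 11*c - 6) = (c - 7)/(c^2 - 4*c + 3)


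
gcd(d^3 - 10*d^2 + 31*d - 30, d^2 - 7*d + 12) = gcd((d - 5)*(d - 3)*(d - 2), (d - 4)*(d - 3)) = d - 3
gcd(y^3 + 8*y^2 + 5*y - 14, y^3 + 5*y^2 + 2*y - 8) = y^2 + y - 2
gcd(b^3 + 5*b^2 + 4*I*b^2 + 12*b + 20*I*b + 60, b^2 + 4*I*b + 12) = b^2 + 4*I*b + 12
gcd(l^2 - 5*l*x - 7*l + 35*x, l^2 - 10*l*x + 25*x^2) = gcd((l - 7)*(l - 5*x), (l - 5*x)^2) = -l + 5*x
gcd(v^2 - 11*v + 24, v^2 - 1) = 1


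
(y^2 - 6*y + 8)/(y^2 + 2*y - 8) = (y - 4)/(y + 4)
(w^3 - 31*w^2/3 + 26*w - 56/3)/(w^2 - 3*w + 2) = (3*w^2 - 25*w + 28)/(3*(w - 1))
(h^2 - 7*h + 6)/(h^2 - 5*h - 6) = (h - 1)/(h + 1)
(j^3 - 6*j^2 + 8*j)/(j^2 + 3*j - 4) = j*(j^2 - 6*j + 8)/(j^2 + 3*j - 4)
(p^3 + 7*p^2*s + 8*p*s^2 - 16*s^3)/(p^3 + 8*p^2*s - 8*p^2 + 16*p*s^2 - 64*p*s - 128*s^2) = (p - s)/(p - 8)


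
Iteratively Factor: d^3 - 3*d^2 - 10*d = (d + 2)*(d^2 - 5*d) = d*(d + 2)*(d - 5)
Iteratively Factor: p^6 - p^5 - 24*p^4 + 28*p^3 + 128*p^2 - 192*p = (p - 2)*(p^5 + p^4 - 22*p^3 - 16*p^2 + 96*p) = (p - 2)^2*(p^4 + 3*p^3 - 16*p^2 - 48*p) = (p - 4)*(p - 2)^2*(p^3 + 7*p^2 + 12*p) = (p - 4)*(p - 2)^2*(p + 3)*(p^2 + 4*p) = (p - 4)*(p - 2)^2*(p + 3)*(p + 4)*(p)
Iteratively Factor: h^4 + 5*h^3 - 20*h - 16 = (h + 1)*(h^3 + 4*h^2 - 4*h - 16) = (h + 1)*(h + 2)*(h^2 + 2*h - 8) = (h - 2)*(h + 1)*(h + 2)*(h + 4)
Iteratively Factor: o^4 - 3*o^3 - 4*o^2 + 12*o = (o - 2)*(o^3 - o^2 - 6*o) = (o - 3)*(o - 2)*(o^2 + 2*o) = o*(o - 3)*(o - 2)*(o + 2)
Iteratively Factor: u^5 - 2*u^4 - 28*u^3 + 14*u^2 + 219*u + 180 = (u + 3)*(u^4 - 5*u^3 - 13*u^2 + 53*u + 60) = (u + 3)^2*(u^3 - 8*u^2 + 11*u + 20) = (u + 1)*(u + 3)^2*(u^2 - 9*u + 20) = (u - 4)*(u + 1)*(u + 3)^2*(u - 5)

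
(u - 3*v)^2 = u^2 - 6*u*v + 9*v^2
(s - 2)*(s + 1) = s^2 - s - 2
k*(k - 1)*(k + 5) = k^3 + 4*k^2 - 5*k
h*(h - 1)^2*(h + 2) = h^4 - 3*h^2 + 2*h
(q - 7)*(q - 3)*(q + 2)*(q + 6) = q^4 - 2*q^3 - 47*q^2 + 48*q + 252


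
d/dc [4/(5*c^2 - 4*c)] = 8*(2 - 5*c)/(c^2*(5*c - 4)^2)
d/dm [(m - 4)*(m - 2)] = 2*m - 6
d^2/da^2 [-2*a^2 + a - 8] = -4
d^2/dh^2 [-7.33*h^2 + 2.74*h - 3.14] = -14.6600000000000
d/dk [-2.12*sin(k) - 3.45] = -2.12*cos(k)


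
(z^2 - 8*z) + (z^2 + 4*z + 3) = 2*z^2 - 4*z + 3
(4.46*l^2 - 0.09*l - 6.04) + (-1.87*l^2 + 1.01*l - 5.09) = 2.59*l^2 + 0.92*l - 11.13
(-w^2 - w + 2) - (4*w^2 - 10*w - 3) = -5*w^2 + 9*w + 5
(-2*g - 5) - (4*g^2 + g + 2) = -4*g^2 - 3*g - 7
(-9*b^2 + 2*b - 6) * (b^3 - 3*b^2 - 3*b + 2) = -9*b^5 + 29*b^4 + 15*b^3 - 6*b^2 + 22*b - 12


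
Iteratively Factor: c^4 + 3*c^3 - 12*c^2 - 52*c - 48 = (c + 3)*(c^3 - 12*c - 16) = (c + 2)*(c + 3)*(c^2 - 2*c - 8) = (c + 2)^2*(c + 3)*(c - 4)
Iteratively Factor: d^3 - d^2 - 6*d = (d)*(d^2 - d - 6) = d*(d + 2)*(d - 3)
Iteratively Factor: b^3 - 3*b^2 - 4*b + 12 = (b - 3)*(b^2 - 4) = (b - 3)*(b + 2)*(b - 2)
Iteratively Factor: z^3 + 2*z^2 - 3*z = (z + 3)*(z^2 - z) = (z - 1)*(z + 3)*(z)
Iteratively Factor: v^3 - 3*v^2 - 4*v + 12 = (v - 2)*(v^2 - v - 6) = (v - 3)*(v - 2)*(v + 2)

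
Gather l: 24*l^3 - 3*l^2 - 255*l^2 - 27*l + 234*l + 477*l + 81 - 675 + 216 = 24*l^3 - 258*l^2 + 684*l - 378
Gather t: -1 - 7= -8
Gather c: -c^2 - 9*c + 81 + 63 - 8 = -c^2 - 9*c + 136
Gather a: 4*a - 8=4*a - 8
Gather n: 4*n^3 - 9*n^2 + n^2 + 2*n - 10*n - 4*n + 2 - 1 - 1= 4*n^3 - 8*n^2 - 12*n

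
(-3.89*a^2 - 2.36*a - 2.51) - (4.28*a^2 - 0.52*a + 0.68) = -8.17*a^2 - 1.84*a - 3.19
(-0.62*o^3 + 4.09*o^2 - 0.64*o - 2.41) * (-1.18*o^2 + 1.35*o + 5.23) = 0.7316*o^5 - 5.6632*o^4 + 3.0341*o^3 + 23.3705*o^2 - 6.6007*o - 12.6043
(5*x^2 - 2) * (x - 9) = 5*x^3 - 45*x^2 - 2*x + 18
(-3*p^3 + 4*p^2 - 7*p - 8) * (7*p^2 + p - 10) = -21*p^5 + 25*p^4 - 15*p^3 - 103*p^2 + 62*p + 80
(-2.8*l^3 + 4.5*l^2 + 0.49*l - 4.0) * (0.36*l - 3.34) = -1.008*l^4 + 10.972*l^3 - 14.8536*l^2 - 3.0766*l + 13.36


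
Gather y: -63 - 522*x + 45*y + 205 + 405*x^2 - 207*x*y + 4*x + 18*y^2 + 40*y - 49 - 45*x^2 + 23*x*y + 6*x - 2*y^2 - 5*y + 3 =360*x^2 - 512*x + 16*y^2 + y*(80 - 184*x) + 96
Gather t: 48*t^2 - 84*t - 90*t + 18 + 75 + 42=48*t^2 - 174*t + 135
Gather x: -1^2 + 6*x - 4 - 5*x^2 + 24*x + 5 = -5*x^2 + 30*x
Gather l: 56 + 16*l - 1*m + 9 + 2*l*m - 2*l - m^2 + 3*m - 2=l*(2*m + 14) - m^2 + 2*m + 63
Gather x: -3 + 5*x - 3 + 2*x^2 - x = 2*x^2 + 4*x - 6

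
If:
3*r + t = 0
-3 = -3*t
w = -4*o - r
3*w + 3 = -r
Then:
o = 11/36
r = -1/3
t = 1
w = -8/9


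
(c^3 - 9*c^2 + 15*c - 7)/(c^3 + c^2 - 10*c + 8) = (c^2 - 8*c + 7)/(c^2 + 2*c - 8)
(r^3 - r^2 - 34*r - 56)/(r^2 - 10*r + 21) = (r^2 + 6*r + 8)/(r - 3)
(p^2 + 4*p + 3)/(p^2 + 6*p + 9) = (p + 1)/(p + 3)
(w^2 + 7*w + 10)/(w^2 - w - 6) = (w + 5)/(w - 3)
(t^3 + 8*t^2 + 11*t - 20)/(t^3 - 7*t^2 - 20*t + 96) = (t^2 + 4*t - 5)/(t^2 - 11*t + 24)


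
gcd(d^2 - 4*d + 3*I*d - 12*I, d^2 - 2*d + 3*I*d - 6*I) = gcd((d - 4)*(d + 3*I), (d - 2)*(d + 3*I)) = d + 3*I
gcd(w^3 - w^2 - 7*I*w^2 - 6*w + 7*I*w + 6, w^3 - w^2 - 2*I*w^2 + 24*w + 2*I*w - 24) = w^2 + w*(-1 - 6*I) + 6*I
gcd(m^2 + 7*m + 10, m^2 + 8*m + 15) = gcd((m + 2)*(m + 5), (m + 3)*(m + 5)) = m + 5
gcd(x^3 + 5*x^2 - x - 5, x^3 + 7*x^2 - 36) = 1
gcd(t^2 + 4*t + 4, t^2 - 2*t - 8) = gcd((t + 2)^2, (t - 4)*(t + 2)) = t + 2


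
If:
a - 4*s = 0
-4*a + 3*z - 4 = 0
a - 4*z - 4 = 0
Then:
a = -28/13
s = -7/13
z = -20/13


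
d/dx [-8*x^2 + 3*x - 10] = 3 - 16*x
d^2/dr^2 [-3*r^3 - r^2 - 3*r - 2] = -18*r - 2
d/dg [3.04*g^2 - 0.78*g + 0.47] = 6.08*g - 0.78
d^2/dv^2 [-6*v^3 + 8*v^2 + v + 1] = 16 - 36*v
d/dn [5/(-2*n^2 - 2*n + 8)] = 5*(2*n + 1)/(2*(n^2 + n - 4)^2)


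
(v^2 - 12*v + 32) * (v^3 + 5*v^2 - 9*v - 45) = v^5 - 7*v^4 - 37*v^3 + 223*v^2 + 252*v - 1440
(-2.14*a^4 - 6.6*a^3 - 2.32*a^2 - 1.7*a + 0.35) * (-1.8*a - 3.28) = 3.852*a^5 + 18.8992*a^4 + 25.824*a^3 + 10.6696*a^2 + 4.946*a - 1.148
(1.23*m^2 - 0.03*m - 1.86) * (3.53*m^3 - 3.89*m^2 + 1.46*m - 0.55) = 4.3419*m^5 - 4.8906*m^4 - 4.6533*m^3 + 6.5151*m^2 - 2.6991*m + 1.023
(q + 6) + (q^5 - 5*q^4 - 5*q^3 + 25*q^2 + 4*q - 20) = q^5 - 5*q^4 - 5*q^3 + 25*q^2 + 5*q - 14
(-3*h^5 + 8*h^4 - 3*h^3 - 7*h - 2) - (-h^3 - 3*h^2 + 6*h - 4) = -3*h^5 + 8*h^4 - 2*h^3 + 3*h^2 - 13*h + 2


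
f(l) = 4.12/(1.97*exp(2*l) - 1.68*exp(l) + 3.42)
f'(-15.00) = 0.00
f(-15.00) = 1.20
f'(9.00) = 0.00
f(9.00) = 0.00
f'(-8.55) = 0.00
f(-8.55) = 1.20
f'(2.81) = -0.02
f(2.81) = 0.01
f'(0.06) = -0.74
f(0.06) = 1.07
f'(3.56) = -0.00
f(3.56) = 0.00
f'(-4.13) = 0.01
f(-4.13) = 1.21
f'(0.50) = -0.91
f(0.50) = 0.69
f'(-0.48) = -0.20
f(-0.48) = 1.31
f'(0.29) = -0.90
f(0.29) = 0.88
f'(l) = 4.12*(-3.94*exp(2*l) + 1.68*exp(l))/(1.97*exp(2*l) - 1.68*exp(l) + 3.42)^2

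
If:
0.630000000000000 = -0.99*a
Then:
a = -0.64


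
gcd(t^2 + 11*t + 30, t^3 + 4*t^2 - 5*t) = t + 5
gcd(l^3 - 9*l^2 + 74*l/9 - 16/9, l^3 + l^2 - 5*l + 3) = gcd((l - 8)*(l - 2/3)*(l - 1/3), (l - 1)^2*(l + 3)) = 1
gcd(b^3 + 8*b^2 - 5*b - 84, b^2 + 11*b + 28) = b^2 + 11*b + 28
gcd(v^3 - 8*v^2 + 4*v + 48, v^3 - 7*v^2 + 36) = v^2 - 4*v - 12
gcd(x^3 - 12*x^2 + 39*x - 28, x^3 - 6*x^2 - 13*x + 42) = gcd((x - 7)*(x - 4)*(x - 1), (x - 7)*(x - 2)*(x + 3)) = x - 7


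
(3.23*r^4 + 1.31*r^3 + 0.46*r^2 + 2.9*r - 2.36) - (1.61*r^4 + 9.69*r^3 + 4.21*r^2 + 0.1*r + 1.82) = 1.62*r^4 - 8.38*r^3 - 3.75*r^2 + 2.8*r - 4.18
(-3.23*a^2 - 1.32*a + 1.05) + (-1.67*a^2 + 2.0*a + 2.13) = -4.9*a^2 + 0.68*a + 3.18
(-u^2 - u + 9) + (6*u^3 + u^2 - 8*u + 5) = 6*u^3 - 9*u + 14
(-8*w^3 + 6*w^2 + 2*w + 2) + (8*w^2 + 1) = -8*w^3 + 14*w^2 + 2*w + 3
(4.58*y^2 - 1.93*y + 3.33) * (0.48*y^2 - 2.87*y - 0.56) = 2.1984*y^4 - 14.071*y^3 + 4.5727*y^2 - 8.4763*y - 1.8648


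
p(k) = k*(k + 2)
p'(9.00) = 20.00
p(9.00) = 99.00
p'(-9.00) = -16.00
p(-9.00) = 63.00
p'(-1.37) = -0.74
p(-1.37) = -0.86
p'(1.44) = 4.88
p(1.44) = 4.95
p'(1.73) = 5.46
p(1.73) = 6.45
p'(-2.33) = -2.66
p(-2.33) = 0.77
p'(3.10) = 8.20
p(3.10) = 15.81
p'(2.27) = 6.54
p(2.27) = 9.69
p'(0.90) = 3.80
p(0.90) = 2.61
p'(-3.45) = -4.90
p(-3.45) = 5.00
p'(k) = 2*k + 2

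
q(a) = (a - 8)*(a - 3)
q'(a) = 2*a - 11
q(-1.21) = 38.77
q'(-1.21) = -13.42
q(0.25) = 21.31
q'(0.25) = -10.50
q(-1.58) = 43.88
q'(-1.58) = -14.16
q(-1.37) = 40.95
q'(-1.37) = -13.74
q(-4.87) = 101.29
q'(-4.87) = -20.74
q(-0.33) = 27.74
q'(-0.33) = -11.66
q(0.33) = 20.48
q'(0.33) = -10.34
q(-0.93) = 35.09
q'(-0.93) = -12.86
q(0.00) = 24.00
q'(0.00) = -11.00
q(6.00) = -6.00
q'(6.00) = 1.00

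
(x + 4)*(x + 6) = x^2 + 10*x + 24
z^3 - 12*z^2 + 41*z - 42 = (z - 7)*(z - 3)*(z - 2)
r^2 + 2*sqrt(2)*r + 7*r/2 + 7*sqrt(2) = (r + 7/2)*(r + 2*sqrt(2))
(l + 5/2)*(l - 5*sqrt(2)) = l^2 - 5*sqrt(2)*l + 5*l/2 - 25*sqrt(2)/2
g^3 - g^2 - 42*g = g*(g - 7)*(g + 6)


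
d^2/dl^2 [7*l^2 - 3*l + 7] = 14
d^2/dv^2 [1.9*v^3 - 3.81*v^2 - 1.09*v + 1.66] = 11.4*v - 7.62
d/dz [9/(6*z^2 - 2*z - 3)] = 18*(1 - 6*z)/(-6*z^2 + 2*z + 3)^2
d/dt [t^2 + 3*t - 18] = 2*t + 3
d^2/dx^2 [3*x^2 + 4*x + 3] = 6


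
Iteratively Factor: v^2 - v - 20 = (v - 5)*(v + 4)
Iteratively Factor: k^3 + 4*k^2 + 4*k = (k)*(k^2 + 4*k + 4) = k*(k + 2)*(k + 2)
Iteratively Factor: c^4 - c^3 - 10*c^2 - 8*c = (c - 4)*(c^3 + 3*c^2 + 2*c) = (c - 4)*(c + 1)*(c^2 + 2*c) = (c - 4)*(c + 1)*(c + 2)*(c)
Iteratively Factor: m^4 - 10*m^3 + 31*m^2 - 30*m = (m - 5)*(m^3 - 5*m^2 + 6*m) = (m - 5)*(m - 2)*(m^2 - 3*m) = (m - 5)*(m - 3)*(m - 2)*(m)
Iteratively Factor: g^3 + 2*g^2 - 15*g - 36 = (g - 4)*(g^2 + 6*g + 9) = (g - 4)*(g + 3)*(g + 3)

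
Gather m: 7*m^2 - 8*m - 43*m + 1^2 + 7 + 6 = 7*m^2 - 51*m + 14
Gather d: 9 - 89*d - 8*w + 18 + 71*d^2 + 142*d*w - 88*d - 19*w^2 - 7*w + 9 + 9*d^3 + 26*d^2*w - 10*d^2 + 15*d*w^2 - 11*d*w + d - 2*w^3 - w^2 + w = 9*d^3 + d^2*(26*w + 61) + d*(15*w^2 + 131*w - 176) - 2*w^3 - 20*w^2 - 14*w + 36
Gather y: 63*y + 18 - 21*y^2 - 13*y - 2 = -21*y^2 + 50*y + 16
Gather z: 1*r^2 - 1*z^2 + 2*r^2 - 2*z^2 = 3*r^2 - 3*z^2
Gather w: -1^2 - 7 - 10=-18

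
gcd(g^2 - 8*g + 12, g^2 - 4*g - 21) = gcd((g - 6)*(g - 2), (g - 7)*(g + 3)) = 1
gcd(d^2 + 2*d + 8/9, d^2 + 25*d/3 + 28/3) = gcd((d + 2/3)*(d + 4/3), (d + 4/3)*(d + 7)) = d + 4/3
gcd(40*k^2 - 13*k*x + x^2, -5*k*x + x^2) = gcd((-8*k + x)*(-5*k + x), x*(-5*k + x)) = -5*k + x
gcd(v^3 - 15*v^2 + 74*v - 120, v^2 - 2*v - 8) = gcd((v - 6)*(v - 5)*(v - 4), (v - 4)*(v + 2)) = v - 4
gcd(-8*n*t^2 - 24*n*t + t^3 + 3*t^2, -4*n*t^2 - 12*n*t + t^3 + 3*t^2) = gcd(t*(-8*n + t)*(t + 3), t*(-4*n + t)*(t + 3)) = t^2 + 3*t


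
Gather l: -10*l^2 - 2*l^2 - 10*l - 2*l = -12*l^2 - 12*l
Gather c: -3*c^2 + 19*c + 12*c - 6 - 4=-3*c^2 + 31*c - 10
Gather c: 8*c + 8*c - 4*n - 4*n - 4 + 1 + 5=16*c - 8*n + 2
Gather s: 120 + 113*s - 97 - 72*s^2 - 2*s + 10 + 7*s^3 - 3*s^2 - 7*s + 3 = 7*s^3 - 75*s^2 + 104*s + 36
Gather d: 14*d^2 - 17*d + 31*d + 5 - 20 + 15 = 14*d^2 + 14*d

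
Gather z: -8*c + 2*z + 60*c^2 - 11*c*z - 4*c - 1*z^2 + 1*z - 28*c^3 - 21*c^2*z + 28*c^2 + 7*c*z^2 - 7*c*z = -28*c^3 + 88*c^2 - 12*c + z^2*(7*c - 1) + z*(-21*c^2 - 18*c + 3)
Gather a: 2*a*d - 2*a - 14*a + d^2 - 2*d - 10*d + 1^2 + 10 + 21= a*(2*d - 16) + d^2 - 12*d + 32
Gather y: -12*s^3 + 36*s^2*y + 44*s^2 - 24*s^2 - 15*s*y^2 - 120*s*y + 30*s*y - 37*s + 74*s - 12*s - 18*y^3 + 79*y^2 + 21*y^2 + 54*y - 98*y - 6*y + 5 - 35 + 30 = -12*s^3 + 20*s^2 + 25*s - 18*y^3 + y^2*(100 - 15*s) + y*(36*s^2 - 90*s - 50)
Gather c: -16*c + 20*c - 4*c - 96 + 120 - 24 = 0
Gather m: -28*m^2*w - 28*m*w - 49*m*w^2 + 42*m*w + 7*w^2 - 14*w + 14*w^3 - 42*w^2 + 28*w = -28*m^2*w + m*(-49*w^2 + 14*w) + 14*w^3 - 35*w^2 + 14*w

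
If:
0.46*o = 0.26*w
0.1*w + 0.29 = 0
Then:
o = -1.64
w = -2.90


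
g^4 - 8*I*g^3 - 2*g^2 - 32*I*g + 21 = (g - 7*I)*(g - 3*I)*(g + I)^2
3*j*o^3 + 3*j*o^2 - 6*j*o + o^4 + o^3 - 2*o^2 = o*(3*j + o)*(o - 1)*(o + 2)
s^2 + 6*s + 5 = (s + 1)*(s + 5)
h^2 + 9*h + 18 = (h + 3)*(h + 6)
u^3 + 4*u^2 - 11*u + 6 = (u - 1)^2*(u + 6)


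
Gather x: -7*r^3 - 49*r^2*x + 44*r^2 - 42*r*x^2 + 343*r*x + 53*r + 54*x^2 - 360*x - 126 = -7*r^3 + 44*r^2 + 53*r + x^2*(54 - 42*r) + x*(-49*r^2 + 343*r - 360) - 126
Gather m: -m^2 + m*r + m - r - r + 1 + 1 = -m^2 + m*(r + 1) - 2*r + 2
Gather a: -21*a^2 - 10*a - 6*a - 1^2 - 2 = -21*a^2 - 16*a - 3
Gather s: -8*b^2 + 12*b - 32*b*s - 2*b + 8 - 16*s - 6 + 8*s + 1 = -8*b^2 + 10*b + s*(-32*b - 8) + 3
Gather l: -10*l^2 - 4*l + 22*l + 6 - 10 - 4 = -10*l^2 + 18*l - 8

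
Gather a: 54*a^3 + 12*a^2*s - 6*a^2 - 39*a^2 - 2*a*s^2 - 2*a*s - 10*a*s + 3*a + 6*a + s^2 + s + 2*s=54*a^3 + a^2*(12*s - 45) + a*(-2*s^2 - 12*s + 9) + s^2 + 3*s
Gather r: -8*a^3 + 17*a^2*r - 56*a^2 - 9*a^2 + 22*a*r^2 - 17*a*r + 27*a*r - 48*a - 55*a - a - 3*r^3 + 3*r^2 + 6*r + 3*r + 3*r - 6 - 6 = -8*a^3 - 65*a^2 - 104*a - 3*r^3 + r^2*(22*a + 3) + r*(17*a^2 + 10*a + 12) - 12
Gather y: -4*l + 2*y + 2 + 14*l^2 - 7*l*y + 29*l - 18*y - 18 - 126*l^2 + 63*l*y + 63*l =-112*l^2 + 88*l + y*(56*l - 16) - 16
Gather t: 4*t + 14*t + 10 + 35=18*t + 45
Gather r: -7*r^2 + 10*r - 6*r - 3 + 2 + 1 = -7*r^2 + 4*r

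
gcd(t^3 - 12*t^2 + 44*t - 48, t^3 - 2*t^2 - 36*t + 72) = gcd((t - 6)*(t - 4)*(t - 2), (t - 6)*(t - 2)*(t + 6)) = t^2 - 8*t + 12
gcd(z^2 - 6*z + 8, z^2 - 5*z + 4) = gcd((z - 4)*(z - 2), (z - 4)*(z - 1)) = z - 4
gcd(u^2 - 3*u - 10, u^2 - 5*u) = u - 5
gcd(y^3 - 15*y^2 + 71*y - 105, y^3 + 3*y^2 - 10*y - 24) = y - 3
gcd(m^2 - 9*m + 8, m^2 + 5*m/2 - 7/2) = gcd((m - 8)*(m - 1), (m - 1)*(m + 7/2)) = m - 1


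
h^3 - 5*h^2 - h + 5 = (h - 5)*(h - 1)*(h + 1)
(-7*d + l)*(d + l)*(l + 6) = -7*d^2*l - 42*d^2 - 6*d*l^2 - 36*d*l + l^3 + 6*l^2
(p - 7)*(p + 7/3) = p^2 - 14*p/3 - 49/3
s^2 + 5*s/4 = s*(s + 5/4)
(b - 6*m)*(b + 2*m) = b^2 - 4*b*m - 12*m^2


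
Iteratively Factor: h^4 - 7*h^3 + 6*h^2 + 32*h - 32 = (h - 4)*(h^3 - 3*h^2 - 6*h + 8) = (h - 4)*(h + 2)*(h^2 - 5*h + 4) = (h - 4)*(h - 1)*(h + 2)*(h - 4)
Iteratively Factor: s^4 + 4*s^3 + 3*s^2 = (s)*(s^3 + 4*s^2 + 3*s) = s^2*(s^2 + 4*s + 3) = s^2*(s + 3)*(s + 1)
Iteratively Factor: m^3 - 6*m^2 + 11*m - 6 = (m - 1)*(m^2 - 5*m + 6) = (m - 3)*(m - 1)*(m - 2)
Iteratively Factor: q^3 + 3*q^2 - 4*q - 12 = (q + 2)*(q^2 + q - 6) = (q + 2)*(q + 3)*(q - 2)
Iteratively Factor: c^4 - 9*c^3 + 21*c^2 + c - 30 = (c - 5)*(c^3 - 4*c^2 + c + 6) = (c - 5)*(c - 2)*(c^2 - 2*c - 3) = (c - 5)*(c - 3)*(c - 2)*(c + 1)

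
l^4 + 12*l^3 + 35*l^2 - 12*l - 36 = (l - 1)*(l + 1)*(l + 6)^2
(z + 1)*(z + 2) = z^2 + 3*z + 2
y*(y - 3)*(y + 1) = y^3 - 2*y^2 - 3*y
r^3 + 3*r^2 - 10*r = r*(r - 2)*(r + 5)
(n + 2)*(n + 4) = n^2 + 6*n + 8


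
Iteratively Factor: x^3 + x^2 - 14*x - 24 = (x - 4)*(x^2 + 5*x + 6) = (x - 4)*(x + 3)*(x + 2)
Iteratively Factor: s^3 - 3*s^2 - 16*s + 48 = (s - 4)*(s^2 + s - 12) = (s - 4)*(s + 4)*(s - 3)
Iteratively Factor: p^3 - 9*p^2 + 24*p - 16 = (p - 1)*(p^2 - 8*p + 16) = (p - 4)*(p - 1)*(p - 4)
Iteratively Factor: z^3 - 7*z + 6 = (z - 2)*(z^2 + 2*z - 3) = (z - 2)*(z + 3)*(z - 1)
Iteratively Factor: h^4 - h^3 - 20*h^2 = (h + 4)*(h^3 - 5*h^2) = h*(h + 4)*(h^2 - 5*h) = h*(h - 5)*(h + 4)*(h)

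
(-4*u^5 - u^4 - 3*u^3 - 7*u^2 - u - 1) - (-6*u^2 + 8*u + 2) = -4*u^5 - u^4 - 3*u^3 - u^2 - 9*u - 3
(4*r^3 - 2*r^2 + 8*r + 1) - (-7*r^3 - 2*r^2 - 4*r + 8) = 11*r^3 + 12*r - 7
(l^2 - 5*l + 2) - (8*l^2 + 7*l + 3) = -7*l^2 - 12*l - 1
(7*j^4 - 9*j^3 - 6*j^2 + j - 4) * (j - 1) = 7*j^5 - 16*j^4 + 3*j^3 + 7*j^2 - 5*j + 4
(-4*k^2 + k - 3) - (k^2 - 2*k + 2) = -5*k^2 + 3*k - 5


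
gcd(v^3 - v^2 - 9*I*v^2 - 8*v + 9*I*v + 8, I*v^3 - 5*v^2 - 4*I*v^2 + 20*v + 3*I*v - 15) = v - 1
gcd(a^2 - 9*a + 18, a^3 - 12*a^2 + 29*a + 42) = a - 6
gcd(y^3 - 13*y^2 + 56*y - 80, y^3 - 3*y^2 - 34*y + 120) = y^2 - 9*y + 20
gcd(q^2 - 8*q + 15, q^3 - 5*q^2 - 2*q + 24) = q - 3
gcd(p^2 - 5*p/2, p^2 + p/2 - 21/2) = 1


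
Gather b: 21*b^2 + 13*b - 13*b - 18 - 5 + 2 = 21*b^2 - 21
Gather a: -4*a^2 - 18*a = -4*a^2 - 18*a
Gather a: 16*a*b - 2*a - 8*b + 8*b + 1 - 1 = a*(16*b - 2)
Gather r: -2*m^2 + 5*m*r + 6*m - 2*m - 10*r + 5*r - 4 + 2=-2*m^2 + 4*m + r*(5*m - 5) - 2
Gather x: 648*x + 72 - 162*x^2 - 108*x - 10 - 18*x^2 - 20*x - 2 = -180*x^2 + 520*x + 60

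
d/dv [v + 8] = 1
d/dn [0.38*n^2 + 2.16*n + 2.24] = 0.76*n + 2.16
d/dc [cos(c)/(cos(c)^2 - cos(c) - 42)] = (cos(c)^2 + 42)*sin(c)/(sin(c)^2 + cos(c) + 41)^2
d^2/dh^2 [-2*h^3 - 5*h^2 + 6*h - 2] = -12*h - 10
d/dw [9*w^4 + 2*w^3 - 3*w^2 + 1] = 6*w*(6*w^2 + w - 1)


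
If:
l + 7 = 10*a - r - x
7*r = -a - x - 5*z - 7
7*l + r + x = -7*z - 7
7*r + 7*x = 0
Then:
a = 3/5 - z/10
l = -z - 1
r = -49*z/60 - 19/15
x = 49*z/60 + 19/15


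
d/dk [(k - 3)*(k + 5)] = 2*k + 2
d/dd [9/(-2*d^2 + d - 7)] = 9*(4*d - 1)/(2*d^2 - d + 7)^2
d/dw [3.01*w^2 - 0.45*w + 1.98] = 6.02*w - 0.45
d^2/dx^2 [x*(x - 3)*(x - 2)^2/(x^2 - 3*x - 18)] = 2*(x^6 - 9*x^5 - 27*x^4 + 279*x^3 + 1674*x^2 - 7452*x + 5832)/(x^6 - 9*x^5 - 27*x^4 + 297*x^3 + 486*x^2 - 2916*x - 5832)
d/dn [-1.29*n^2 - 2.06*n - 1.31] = -2.58*n - 2.06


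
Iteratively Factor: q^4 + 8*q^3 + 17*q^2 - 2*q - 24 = (q + 2)*(q^3 + 6*q^2 + 5*q - 12) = (q - 1)*(q + 2)*(q^2 + 7*q + 12) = (q - 1)*(q + 2)*(q + 3)*(q + 4)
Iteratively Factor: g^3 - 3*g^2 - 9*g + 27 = (g - 3)*(g^2 - 9) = (g - 3)^2*(g + 3)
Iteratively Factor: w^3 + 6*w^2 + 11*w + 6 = (w + 2)*(w^2 + 4*w + 3) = (w + 2)*(w + 3)*(w + 1)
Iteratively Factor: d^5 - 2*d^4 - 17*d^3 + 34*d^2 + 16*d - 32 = (d - 2)*(d^4 - 17*d^2 + 16) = (d - 2)*(d + 4)*(d^3 - 4*d^2 - d + 4) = (d - 4)*(d - 2)*(d + 4)*(d^2 - 1) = (d - 4)*(d - 2)*(d + 1)*(d + 4)*(d - 1)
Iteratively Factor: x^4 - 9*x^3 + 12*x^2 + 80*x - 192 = (x - 4)*(x^3 - 5*x^2 - 8*x + 48) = (x - 4)^2*(x^2 - x - 12) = (x - 4)^2*(x + 3)*(x - 4)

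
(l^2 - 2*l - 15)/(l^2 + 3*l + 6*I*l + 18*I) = (l - 5)/(l + 6*I)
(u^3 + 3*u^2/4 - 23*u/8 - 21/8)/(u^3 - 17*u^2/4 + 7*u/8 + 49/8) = (2*u + 3)/(2*u - 7)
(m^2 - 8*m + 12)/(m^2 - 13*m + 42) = (m - 2)/(m - 7)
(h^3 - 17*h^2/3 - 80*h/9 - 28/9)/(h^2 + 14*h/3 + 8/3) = (3*h^2 - 19*h - 14)/(3*(h + 4))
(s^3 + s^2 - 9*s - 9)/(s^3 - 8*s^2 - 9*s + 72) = (s + 1)/(s - 8)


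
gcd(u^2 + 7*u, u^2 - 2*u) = u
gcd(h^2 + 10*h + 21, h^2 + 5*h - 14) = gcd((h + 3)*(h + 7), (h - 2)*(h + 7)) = h + 7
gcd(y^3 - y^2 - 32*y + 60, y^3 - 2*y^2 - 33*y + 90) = y^2 + y - 30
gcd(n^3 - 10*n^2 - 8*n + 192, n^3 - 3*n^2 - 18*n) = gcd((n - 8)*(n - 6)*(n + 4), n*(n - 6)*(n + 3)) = n - 6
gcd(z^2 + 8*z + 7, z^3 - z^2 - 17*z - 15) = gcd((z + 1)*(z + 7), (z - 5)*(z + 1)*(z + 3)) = z + 1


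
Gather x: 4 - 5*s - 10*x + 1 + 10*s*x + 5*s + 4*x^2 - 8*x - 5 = 4*x^2 + x*(10*s - 18)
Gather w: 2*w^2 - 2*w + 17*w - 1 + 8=2*w^2 + 15*w + 7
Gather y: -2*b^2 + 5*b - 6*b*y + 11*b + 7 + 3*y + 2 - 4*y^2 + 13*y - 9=-2*b^2 + 16*b - 4*y^2 + y*(16 - 6*b)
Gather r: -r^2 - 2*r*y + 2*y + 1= -r^2 - 2*r*y + 2*y + 1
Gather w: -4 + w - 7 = w - 11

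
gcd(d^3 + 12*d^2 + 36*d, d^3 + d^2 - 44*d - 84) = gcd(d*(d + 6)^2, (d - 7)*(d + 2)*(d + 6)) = d + 6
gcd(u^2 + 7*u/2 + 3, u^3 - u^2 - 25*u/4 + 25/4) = 1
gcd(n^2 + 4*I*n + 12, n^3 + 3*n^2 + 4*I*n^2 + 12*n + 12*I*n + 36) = n^2 + 4*I*n + 12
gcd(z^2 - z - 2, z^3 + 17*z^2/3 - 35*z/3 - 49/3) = z + 1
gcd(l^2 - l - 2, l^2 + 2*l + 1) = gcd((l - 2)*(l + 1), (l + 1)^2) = l + 1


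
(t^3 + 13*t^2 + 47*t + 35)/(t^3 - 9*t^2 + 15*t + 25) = (t^2 + 12*t + 35)/(t^2 - 10*t + 25)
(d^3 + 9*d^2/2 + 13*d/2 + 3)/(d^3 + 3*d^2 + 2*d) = (d + 3/2)/d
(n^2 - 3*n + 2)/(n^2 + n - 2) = (n - 2)/(n + 2)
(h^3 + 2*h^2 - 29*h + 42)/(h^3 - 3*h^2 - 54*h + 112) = (h - 3)/(h - 8)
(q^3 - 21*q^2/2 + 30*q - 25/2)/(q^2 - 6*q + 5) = (2*q^2 - 11*q + 5)/(2*(q - 1))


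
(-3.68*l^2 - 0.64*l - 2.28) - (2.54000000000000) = -3.68*l^2 - 0.64*l - 4.82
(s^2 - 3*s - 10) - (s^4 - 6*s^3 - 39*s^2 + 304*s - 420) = -s^4 + 6*s^3 + 40*s^2 - 307*s + 410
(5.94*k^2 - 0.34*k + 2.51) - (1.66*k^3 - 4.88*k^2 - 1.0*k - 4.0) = -1.66*k^3 + 10.82*k^2 + 0.66*k + 6.51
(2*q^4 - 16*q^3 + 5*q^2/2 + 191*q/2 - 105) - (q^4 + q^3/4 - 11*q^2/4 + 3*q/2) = q^4 - 65*q^3/4 + 21*q^2/4 + 94*q - 105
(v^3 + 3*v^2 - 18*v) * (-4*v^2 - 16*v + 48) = -4*v^5 - 28*v^4 + 72*v^3 + 432*v^2 - 864*v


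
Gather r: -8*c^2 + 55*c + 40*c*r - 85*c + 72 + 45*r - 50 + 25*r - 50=-8*c^2 - 30*c + r*(40*c + 70) - 28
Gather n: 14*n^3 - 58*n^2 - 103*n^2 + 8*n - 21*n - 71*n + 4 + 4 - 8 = 14*n^3 - 161*n^2 - 84*n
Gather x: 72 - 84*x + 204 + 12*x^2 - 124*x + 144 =12*x^2 - 208*x + 420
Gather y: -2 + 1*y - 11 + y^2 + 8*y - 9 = y^2 + 9*y - 22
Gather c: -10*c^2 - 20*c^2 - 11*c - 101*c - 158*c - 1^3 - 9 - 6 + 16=-30*c^2 - 270*c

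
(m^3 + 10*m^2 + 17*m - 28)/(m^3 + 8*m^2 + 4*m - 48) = (m^2 + 6*m - 7)/(m^2 + 4*m - 12)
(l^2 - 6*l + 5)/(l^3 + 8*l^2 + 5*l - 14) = (l - 5)/(l^2 + 9*l + 14)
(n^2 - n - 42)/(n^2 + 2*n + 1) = (n^2 - n - 42)/(n^2 + 2*n + 1)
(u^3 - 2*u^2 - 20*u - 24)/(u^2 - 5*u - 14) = (u^2 - 4*u - 12)/(u - 7)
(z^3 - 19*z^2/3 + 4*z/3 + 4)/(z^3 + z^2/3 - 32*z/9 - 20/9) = 3*(z^2 - 7*z + 6)/(3*z^2 - z - 10)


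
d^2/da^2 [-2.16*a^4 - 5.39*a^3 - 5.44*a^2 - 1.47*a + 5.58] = -25.92*a^2 - 32.34*a - 10.88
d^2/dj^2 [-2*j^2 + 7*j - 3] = -4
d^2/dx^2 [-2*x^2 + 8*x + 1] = -4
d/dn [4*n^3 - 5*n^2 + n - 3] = 12*n^2 - 10*n + 1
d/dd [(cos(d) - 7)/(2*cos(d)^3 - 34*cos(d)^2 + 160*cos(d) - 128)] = (cos(d)^2 - 11*cos(d) + 31)*sin(d)/((cos(d) - 8)^3*(cos(d) - 1)^2)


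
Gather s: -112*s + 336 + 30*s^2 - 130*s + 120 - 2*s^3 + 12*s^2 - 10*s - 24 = -2*s^3 + 42*s^2 - 252*s + 432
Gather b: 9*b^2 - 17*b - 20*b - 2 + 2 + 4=9*b^2 - 37*b + 4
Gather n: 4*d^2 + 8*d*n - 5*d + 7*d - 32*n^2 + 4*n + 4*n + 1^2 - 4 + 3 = 4*d^2 + 2*d - 32*n^2 + n*(8*d + 8)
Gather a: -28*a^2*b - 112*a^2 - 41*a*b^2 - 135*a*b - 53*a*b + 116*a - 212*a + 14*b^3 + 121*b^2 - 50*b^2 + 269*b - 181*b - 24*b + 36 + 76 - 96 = a^2*(-28*b - 112) + a*(-41*b^2 - 188*b - 96) + 14*b^3 + 71*b^2 + 64*b + 16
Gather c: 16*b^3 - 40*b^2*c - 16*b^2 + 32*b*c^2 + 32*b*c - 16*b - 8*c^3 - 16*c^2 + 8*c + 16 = 16*b^3 - 16*b^2 - 16*b - 8*c^3 + c^2*(32*b - 16) + c*(-40*b^2 + 32*b + 8) + 16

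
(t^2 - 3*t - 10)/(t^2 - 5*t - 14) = (t - 5)/(t - 7)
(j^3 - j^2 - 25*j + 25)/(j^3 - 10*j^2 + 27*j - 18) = (j^2 - 25)/(j^2 - 9*j + 18)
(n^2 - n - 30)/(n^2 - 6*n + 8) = (n^2 - n - 30)/(n^2 - 6*n + 8)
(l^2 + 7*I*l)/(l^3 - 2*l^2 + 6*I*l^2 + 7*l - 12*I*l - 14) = l/(l^2 - l*(2 + I) + 2*I)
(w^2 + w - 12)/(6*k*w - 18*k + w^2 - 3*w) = (w + 4)/(6*k + w)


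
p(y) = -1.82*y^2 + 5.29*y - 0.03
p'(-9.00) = 38.05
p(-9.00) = -195.06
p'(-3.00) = 16.21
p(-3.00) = -32.28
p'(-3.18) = 16.87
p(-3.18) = -35.26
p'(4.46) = -10.94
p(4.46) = -12.64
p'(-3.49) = 17.99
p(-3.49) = -40.66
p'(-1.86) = 12.06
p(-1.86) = -16.17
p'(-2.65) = 14.94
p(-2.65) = -26.83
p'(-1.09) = 9.26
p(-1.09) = -7.96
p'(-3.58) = 18.32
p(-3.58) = -42.29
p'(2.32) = -3.15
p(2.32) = 2.45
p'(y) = 5.29 - 3.64*y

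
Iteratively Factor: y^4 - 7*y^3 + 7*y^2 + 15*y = (y - 3)*(y^3 - 4*y^2 - 5*y) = y*(y - 3)*(y^2 - 4*y - 5) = y*(y - 3)*(y + 1)*(y - 5)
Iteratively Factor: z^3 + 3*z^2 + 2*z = (z + 1)*(z^2 + 2*z) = (z + 1)*(z + 2)*(z)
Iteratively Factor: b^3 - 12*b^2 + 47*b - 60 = (b - 5)*(b^2 - 7*b + 12) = (b - 5)*(b - 3)*(b - 4)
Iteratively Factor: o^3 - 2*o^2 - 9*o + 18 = (o - 2)*(o^2 - 9) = (o - 2)*(o + 3)*(o - 3)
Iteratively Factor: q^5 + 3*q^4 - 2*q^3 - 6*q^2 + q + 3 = (q + 1)*(q^4 + 2*q^3 - 4*q^2 - 2*q + 3) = (q - 1)*(q + 1)*(q^3 + 3*q^2 - q - 3) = (q - 1)*(q + 1)*(q + 3)*(q^2 - 1) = (q - 1)^2*(q + 1)*(q + 3)*(q + 1)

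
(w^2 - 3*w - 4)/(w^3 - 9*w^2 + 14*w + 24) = 1/(w - 6)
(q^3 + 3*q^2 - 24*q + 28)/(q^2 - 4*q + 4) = q + 7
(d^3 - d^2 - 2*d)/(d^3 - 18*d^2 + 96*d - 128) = d*(d + 1)/(d^2 - 16*d + 64)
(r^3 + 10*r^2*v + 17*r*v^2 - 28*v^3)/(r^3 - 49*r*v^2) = (r^2 + 3*r*v - 4*v^2)/(r*(r - 7*v))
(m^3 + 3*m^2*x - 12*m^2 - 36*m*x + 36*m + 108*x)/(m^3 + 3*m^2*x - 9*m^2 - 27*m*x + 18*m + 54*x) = (m - 6)/(m - 3)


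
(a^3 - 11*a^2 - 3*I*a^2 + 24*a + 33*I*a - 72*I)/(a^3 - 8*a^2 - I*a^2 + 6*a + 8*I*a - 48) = (a - 3)/(a + 2*I)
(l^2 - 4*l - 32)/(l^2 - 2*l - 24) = (l - 8)/(l - 6)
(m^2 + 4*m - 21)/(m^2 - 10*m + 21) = (m + 7)/(m - 7)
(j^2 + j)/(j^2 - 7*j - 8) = j/(j - 8)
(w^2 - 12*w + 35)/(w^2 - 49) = (w - 5)/(w + 7)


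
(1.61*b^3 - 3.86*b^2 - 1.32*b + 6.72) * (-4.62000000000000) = -7.4382*b^3 + 17.8332*b^2 + 6.0984*b - 31.0464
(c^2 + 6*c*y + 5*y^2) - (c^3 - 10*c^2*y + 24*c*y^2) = -c^3 + 10*c^2*y + c^2 - 24*c*y^2 + 6*c*y + 5*y^2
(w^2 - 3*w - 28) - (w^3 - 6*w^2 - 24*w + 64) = -w^3 + 7*w^2 + 21*w - 92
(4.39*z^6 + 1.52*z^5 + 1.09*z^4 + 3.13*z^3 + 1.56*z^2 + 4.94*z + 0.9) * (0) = 0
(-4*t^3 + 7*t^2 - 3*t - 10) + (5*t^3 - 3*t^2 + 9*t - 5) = t^3 + 4*t^2 + 6*t - 15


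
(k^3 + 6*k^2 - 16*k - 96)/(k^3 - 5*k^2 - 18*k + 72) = (k^2 + 2*k - 24)/(k^2 - 9*k + 18)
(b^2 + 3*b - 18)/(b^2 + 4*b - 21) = (b + 6)/(b + 7)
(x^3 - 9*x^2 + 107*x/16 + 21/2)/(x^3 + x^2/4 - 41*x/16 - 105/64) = 4*(x - 8)/(4*x + 5)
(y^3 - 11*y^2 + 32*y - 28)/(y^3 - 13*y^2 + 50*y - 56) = (y - 2)/(y - 4)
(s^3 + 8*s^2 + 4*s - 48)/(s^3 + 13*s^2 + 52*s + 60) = (s^2 + 2*s - 8)/(s^2 + 7*s + 10)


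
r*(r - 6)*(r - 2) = r^3 - 8*r^2 + 12*r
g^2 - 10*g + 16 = (g - 8)*(g - 2)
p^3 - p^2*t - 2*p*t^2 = p*(p - 2*t)*(p + t)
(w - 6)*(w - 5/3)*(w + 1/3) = w^3 - 22*w^2/3 + 67*w/9 + 10/3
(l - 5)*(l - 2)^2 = l^3 - 9*l^2 + 24*l - 20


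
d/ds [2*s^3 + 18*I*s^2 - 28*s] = 6*s^2 + 36*I*s - 28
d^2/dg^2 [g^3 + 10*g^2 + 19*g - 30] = 6*g + 20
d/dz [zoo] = 0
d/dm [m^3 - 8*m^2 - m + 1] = 3*m^2 - 16*m - 1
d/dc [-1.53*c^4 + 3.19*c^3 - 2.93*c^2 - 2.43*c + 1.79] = -6.12*c^3 + 9.57*c^2 - 5.86*c - 2.43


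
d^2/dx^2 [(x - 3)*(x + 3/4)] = 2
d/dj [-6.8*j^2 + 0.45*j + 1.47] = 0.45 - 13.6*j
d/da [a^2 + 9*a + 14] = 2*a + 9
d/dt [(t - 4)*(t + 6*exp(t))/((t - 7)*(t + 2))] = (6*t^3*exp(t) - 60*t^2*exp(t) - t^2 + 84*t*exp(t) - 28*t + 132*exp(t) + 56)/(t^4 - 10*t^3 - 3*t^2 + 140*t + 196)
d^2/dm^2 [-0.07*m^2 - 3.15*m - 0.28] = -0.140000000000000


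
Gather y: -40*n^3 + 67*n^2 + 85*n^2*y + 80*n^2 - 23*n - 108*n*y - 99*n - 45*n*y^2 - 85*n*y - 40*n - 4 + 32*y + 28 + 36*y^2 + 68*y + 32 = -40*n^3 + 147*n^2 - 162*n + y^2*(36 - 45*n) + y*(85*n^2 - 193*n + 100) + 56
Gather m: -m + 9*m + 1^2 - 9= 8*m - 8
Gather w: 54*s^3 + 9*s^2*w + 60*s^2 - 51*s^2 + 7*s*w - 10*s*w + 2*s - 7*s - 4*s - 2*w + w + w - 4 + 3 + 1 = 54*s^3 + 9*s^2 - 9*s + w*(9*s^2 - 3*s)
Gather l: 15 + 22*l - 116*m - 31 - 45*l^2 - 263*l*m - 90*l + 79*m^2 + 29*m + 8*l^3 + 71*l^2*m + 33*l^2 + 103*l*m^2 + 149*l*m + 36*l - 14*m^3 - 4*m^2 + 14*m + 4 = 8*l^3 + l^2*(71*m - 12) + l*(103*m^2 - 114*m - 32) - 14*m^3 + 75*m^2 - 73*m - 12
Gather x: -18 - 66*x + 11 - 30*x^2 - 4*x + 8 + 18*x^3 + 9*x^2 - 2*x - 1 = 18*x^3 - 21*x^2 - 72*x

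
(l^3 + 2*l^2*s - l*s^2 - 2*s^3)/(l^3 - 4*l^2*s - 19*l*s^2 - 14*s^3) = (-l + s)/(-l + 7*s)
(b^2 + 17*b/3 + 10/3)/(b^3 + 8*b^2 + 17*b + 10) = (b + 2/3)/(b^2 + 3*b + 2)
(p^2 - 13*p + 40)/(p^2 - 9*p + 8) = (p - 5)/(p - 1)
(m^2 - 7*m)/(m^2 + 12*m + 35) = m*(m - 7)/(m^2 + 12*m + 35)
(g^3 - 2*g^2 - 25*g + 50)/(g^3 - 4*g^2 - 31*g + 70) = (g - 5)/(g - 7)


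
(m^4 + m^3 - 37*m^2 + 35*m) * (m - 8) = m^5 - 7*m^4 - 45*m^3 + 331*m^2 - 280*m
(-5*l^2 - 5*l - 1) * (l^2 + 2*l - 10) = -5*l^4 - 15*l^3 + 39*l^2 + 48*l + 10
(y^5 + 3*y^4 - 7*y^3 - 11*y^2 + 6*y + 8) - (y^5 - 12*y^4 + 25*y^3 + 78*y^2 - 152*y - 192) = 15*y^4 - 32*y^3 - 89*y^2 + 158*y + 200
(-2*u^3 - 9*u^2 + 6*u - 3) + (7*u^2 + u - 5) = -2*u^3 - 2*u^2 + 7*u - 8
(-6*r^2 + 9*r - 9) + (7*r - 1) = -6*r^2 + 16*r - 10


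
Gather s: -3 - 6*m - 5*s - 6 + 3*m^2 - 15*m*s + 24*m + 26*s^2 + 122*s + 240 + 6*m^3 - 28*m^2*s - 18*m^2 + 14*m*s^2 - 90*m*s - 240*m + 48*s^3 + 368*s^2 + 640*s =6*m^3 - 15*m^2 - 222*m + 48*s^3 + s^2*(14*m + 394) + s*(-28*m^2 - 105*m + 757) + 231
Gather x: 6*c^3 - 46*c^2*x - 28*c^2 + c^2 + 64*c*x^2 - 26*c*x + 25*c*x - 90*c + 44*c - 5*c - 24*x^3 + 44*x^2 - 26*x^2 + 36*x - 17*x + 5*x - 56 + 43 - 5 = 6*c^3 - 27*c^2 - 51*c - 24*x^3 + x^2*(64*c + 18) + x*(-46*c^2 - c + 24) - 18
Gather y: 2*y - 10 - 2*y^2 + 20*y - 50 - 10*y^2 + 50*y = -12*y^2 + 72*y - 60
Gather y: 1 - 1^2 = 0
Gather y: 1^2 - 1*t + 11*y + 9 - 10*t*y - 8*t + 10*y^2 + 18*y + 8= -9*t + 10*y^2 + y*(29 - 10*t) + 18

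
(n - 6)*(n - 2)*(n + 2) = n^3 - 6*n^2 - 4*n + 24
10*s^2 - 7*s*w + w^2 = (-5*s + w)*(-2*s + w)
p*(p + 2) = p^2 + 2*p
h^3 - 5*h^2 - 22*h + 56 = (h - 7)*(h - 2)*(h + 4)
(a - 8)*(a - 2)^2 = a^3 - 12*a^2 + 36*a - 32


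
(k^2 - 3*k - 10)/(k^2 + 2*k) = (k - 5)/k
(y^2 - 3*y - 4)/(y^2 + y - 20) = (y + 1)/(y + 5)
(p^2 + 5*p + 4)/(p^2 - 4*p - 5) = (p + 4)/(p - 5)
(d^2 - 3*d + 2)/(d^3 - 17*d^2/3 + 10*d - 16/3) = 3/(3*d - 8)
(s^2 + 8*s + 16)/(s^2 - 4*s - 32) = (s + 4)/(s - 8)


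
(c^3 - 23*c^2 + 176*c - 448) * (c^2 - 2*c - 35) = c^5 - 25*c^4 + 187*c^3 + 5*c^2 - 5264*c + 15680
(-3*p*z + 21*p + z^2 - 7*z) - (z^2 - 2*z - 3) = -3*p*z + 21*p - 5*z + 3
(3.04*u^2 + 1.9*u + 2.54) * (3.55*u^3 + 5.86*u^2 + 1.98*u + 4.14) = 10.792*u^5 + 24.5594*u^4 + 26.1702*u^3 + 31.232*u^2 + 12.8952*u + 10.5156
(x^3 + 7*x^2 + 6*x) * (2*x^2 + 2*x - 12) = 2*x^5 + 16*x^4 + 14*x^3 - 72*x^2 - 72*x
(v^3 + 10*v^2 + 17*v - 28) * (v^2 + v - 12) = v^5 + 11*v^4 + 15*v^3 - 131*v^2 - 232*v + 336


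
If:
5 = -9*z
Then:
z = -5/9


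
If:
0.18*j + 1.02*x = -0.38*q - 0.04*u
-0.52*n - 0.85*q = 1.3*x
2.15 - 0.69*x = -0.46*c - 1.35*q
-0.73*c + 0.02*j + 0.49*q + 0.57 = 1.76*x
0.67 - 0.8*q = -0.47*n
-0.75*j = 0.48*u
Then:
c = -2.13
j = -7.80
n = -2.01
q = -0.34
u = 12.19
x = 1.03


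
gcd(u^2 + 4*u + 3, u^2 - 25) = 1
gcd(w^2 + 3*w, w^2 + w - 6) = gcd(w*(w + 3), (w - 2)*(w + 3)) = w + 3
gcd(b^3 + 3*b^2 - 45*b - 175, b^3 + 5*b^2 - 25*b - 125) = b^2 + 10*b + 25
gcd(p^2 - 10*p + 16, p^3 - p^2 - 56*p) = p - 8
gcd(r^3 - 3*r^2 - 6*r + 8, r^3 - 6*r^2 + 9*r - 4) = r^2 - 5*r + 4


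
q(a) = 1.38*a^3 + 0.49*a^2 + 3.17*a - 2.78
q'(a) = 4.14*a^2 + 0.98*a + 3.17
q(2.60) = 33.03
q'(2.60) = 33.70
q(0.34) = -1.59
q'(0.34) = 3.98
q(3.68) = 84.30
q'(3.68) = 62.84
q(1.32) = 5.43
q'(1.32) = 11.68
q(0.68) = 0.04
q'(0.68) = 5.75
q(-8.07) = -721.72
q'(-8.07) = 264.88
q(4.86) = 182.61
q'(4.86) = 105.72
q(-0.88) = -6.13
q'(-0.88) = 5.51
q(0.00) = -2.78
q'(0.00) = 3.17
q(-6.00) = -302.24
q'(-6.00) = 146.33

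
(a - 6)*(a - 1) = a^2 - 7*a + 6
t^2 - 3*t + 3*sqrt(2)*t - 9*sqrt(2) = (t - 3)*(t + 3*sqrt(2))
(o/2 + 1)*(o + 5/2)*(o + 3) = o^3/2 + 15*o^2/4 + 37*o/4 + 15/2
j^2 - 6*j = j*(j - 6)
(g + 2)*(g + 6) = g^2 + 8*g + 12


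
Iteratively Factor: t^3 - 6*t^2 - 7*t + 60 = (t - 5)*(t^2 - t - 12) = (t - 5)*(t - 4)*(t + 3)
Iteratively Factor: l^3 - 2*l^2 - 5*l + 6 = (l + 2)*(l^2 - 4*l + 3) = (l - 1)*(l + 2)*(l - 3)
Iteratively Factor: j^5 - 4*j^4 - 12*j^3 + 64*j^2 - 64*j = (j + 4)*(j^4 - 8*j^3 + 20*j^2 - 16*j) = j*(j + 4)*(j^3 - 8*j^2 + 20*j - 16) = j*(j - 2)*(j + 4)*(j^2 - 6*j + 8) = j*(j - 4)*(j - 2)*(j + 4)*(j - 2)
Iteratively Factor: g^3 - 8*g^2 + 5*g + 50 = (g - 5)*(g^2 - 3*g - 10) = (g - 5)^2*(g + 2)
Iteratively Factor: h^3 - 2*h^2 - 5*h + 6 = (h + 2)*(h^2 - 4*h + 3) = (h - 1)*(h + 2)*(h - 3)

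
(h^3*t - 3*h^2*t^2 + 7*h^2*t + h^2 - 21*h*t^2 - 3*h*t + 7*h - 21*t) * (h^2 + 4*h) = h^5*t - 3*h^4*t^2 + 11*h^4*t + h^4 - 33*h^3*t^2 + 25*h^3*t + 11*h^3 - 84*h^2*t^2 - 33*h^2*t + 28*h^2 - 84*h*t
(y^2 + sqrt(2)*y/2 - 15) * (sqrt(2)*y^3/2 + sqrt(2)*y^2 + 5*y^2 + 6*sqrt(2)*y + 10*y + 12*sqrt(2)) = sqrt(2)*y^5/2 + sqrt(2)*y^4 + 11*y^4/2 + sqrt(2)*y^3 + 11*y^3 - 69*y^2 + 2*sqrt(2)*y^2 - 138*y - 90*sqrt(2)*y - 180*sqrt(2)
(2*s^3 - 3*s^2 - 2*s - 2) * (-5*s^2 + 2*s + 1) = -10*s^5 + 19*s^4 + 6*s^3 + 3*s^2 - 6*s - 2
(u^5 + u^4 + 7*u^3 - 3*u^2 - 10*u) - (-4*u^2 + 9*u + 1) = u^5 + u^4 + 7*u^3 + u^2 - 19*u - 1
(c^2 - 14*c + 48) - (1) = c^2 - 14*c + 47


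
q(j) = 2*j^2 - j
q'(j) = 4*j - 1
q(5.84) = 62.37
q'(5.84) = 22.36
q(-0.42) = 0.77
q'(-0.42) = -2.68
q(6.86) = 87.26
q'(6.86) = 26.44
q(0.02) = -0.02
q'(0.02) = -0.92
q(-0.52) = 1.06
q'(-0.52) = -3.08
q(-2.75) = 17.88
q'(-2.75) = -12.00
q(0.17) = -0.11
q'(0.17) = -0.32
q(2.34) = 8.61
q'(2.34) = 8.36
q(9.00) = 153.00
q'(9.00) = 35.00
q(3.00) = 15.00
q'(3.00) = 11.00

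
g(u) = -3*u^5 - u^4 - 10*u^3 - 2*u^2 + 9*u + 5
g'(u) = -15*u^4 - 4*u^3 - 30*u^2 - 4*u + 9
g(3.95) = -3735.13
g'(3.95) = -4372.96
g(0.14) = 6.19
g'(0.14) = 7.84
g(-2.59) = 446.65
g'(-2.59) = -787.37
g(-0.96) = 4.96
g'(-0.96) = -24.01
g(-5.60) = 17186.54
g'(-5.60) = -14958.68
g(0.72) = 5.86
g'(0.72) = -14.96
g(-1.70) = 67.29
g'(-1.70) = -176.53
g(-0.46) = 1.43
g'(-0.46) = 4.21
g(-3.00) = 878.00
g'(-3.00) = -1356.00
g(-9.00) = 177638.00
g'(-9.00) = -97884.00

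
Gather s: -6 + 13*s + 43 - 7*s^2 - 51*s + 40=-7*s^2 - 38*s + 77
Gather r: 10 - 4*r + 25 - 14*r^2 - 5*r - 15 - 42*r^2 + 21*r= -56*r^2 + 12*r + 20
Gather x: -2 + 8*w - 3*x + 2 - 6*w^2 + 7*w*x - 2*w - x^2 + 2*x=-6*w^2 + 6*w - x^2 + x*(7*w - 1)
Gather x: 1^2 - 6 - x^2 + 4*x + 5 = -x^2 + 4*x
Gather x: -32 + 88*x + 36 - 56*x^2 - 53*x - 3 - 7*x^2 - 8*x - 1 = -63*x^2 + 27*x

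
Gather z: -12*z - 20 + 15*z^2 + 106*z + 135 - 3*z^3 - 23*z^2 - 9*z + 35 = -3*z^3 - 8*z^2 + 85*z + 150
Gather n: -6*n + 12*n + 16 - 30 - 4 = 6*n - 18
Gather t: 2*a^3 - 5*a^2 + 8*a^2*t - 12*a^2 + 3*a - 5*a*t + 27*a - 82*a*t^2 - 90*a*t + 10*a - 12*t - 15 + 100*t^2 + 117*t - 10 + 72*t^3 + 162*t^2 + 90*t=2*a^3 - 17*a^2 + 40*a + 72*t^3 + t^2*(262 - 82*a) + t*(8*a^2 - 95*a + 195) - 25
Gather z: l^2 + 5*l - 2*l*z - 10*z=l^2 + 5*l + z*(-2*l - 10)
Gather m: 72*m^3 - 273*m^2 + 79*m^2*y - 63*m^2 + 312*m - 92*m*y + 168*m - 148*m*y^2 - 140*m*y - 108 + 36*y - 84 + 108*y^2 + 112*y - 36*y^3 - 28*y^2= 72*m^3 + m^2*(79*y - 336) + m*(-148*y^2 - 232*y + 480) - 36*y^3 + 80*y^2 + 148*y - 192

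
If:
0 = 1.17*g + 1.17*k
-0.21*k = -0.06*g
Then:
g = 0.00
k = 0.00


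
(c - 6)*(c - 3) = c^2 - 9*c + 18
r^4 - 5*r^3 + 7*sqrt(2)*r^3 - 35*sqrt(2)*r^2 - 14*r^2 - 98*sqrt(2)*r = r*(r - 7)*(r + 2)*(r + 7*sqrt(2))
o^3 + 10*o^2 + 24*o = o*(o + 4)*(o + 6)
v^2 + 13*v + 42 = (v + 6)*(v + 7)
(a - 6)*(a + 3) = a^2 - 3*a - 18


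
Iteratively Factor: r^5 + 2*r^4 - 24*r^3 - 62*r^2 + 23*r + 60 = (r - 1)*(r^4 + 3*r^3 - 21*r^2 - 83*r - 60) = (r - 1)*(r + 3)*(r^3 - 21*r - 20) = (r - 1)*(r + 1)*(r + 3)*(r^2 - r - 20) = (r - 1)*(r + 1)*(r + 3)*(r + 4)*(r - 5)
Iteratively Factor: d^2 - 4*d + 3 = (d - 3)*(d - 1)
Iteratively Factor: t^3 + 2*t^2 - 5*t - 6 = (t + 1)*(t^2 + t - 6) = (t + 1)*(t + 3)*(t - 2)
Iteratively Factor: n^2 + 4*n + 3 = (n + 1)*(n + 3)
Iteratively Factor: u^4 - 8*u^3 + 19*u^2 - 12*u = (u - 1)*(u^3 - 7*u^2 + 12*u) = (u - 4)*(u - 1)*(u^2 - 3*u) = u*(u - 4)*(u - 1)*(u - 3)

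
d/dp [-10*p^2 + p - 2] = 1 - 20*p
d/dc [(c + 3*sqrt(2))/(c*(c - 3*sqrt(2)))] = (-c^2 - 6*sqrt(2)*c + 18)/(c^2*(c^2 - 6*sqrt(2)*c + 18))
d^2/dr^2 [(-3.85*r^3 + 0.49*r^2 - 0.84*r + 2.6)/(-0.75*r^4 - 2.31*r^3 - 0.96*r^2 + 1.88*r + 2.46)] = (4.33125000000001*r^9 - 1.65375*r^8 - 16.05555*r^7 + 48.434502*r^6 + 157.893624*r^5 + 46.171872*r^4 - 33.100108*r^3 + 152.977104*r^2 + 91.200744*r - 44.359432)/(0.421875*r^12 + 3.898125*r^11 + 13.626225*r^10 + 19.133091*r^9 - 6.252282*r^8 - 57.402216*r^7 - 66.18501*r^6 + 7.375392*r^5 + 81.093492*r^4 + 61.931764*r^3 - 8.655264*r^2 - 34.131024*r - 14.886936)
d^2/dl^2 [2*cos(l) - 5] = -2*cos(l)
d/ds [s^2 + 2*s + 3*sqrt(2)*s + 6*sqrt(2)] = 2*s + 2 + 3*sqrt(2)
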